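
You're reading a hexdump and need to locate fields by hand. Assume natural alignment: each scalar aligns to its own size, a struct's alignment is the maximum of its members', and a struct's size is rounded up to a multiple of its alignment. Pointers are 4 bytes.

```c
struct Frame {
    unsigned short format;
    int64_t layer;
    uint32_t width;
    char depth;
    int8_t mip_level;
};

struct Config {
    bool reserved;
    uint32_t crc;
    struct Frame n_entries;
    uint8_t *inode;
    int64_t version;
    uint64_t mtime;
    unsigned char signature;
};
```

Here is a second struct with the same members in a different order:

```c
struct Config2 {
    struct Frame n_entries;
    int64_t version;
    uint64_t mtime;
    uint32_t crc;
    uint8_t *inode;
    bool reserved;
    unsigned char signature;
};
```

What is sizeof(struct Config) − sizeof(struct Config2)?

8

Frame: @0: format [2B, align 2] → 2; +6 pad (align 8); @8: layer [8B, align 8] → 16; @16: width [4B, align 4] → 20; @20: depth [1B, align 1] → 21; @21: mip_level [1B, align 1] → 22; +2 tail pad (align 8); size 24, align 8
@0: reserved [1B, align 1] → 1
+3 pad (align 4)
@4: crc [4B, align 4] → 8
@8: n_entries [24B, align 8] → 32
@32: inode [4B, align 4] → 36
+4 pad (align 8)
@40: version [8B, align 8] → 48
@48: mtime [8B, align 8] → 56
@56: signature [1B, align 1] → 57
+7 tail pad (align 8)
size 64, align 8
— Config2 —
@0: n_entries [24B, align 8] → 24
@24: version [8B, align 8] → 32
@32: mtime [8B, align 8] → 40
@40: crc [4B, align 4] → 44
@44: inode [4B, align 4] → 48
@48: reserved [1B, align 1] → 49
@49: signature [1B, align 1] → 50
+6 tail pad (align 8)
size 56, align 8
64 − 56 = 8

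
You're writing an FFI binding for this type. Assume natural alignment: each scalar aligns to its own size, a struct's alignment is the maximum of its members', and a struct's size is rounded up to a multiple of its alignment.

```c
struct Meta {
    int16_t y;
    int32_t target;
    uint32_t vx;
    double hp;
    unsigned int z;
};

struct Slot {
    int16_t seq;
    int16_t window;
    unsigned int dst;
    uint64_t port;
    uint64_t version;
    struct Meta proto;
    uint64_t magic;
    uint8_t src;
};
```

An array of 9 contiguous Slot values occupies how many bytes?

Meta: @0: y [2B, align 2] → 2; +2 pad (align 4); @4: target [4B, align 4] → 8; @8: vx [4B, align 4] → 12; +4 pad (align 8); @16: hp [8B, align 8] → 24; @24: z [4B, align 4] → 28; +4 tail pad (align 8); size 32, align 8
@0: seq [2B, align 2] → 2
@2: window [2B, align 2] → 4
@4: dst [4B, align 4] → 8
@8: port [8B, align 8] → 16
@16: version [8B, align 8] → 24
@24: proto [32B, align 8] → 56
@56: magic [8B, align 8] → 64
@64: src [1B, align 1] → 65
+7 tail pad (align 8)
size 72, align 8
array of 9: 9 × 72 = 648

648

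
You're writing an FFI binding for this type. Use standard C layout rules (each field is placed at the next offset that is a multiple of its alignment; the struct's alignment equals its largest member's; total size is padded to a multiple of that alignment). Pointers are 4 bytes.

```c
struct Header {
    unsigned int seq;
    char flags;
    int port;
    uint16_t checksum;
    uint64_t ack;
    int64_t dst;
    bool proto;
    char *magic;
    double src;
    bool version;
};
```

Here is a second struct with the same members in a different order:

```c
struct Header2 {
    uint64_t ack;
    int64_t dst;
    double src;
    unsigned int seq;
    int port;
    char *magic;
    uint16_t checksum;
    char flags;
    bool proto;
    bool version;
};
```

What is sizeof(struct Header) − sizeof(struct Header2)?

8

@0: seq [4B, align 4] → 4
@4: flags [1B, align 1] → 5
+3 pad (align 4)
@8: port [4B, align 4] → 12
@12: checksum [2B, align 2] → 14
+2 pad (align 8)
@16: ack [8B, align 8] → 24
@24: dst [8B, align 8] → 32
@32: proto [1B, align 1] → 33
+3 pad (align 4)
@36: magic [4B, align 4] → 40
@40: src [8B, align 8] → 48
@48: version [1B, align 1] → 49
+7 tail pad (align 8)
size 56, align 8
— Header2 —
@0: ack [8B, align 8] → 8
@8: dst [8B, align 8] → 16
@16: src [8B, align 8] → 24
@24: seq [4B, align 4] → 28
@28: port [4B, align 4] → 32
@32: magic [4B, align 4] → 36
@36: checksum [2B, align 2] → 38
@38: flags [1B, align 1] → 39
@39: proto [1B, align 1] → 40
@40: version [1B, align 1] → 41
+7 tail pad (align 8)
size 48, align 8
56 − 48 = 8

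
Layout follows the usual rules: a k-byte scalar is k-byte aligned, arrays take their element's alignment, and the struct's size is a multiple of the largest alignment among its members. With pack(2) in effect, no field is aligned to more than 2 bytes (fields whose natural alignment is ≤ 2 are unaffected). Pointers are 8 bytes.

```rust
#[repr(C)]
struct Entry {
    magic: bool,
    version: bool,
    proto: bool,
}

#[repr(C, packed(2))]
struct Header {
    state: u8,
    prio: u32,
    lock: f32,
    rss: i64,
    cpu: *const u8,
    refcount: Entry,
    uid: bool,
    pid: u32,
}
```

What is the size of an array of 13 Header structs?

442

Entry: @0: magic [1B, align 1] → 1; @1: version [1B, align 1] → 2; @2: proto [1B, align 1] → 3; size 3, align 1
@0: state [1B, align 1] → 1
+1 pad (align 2)
@2: prio [4B, align 2] → 6
@6: lock [4B, align 2] → 10
@10: rss [8B, align 2] → 18
@18: cpu [8B, align 2] → 26
@26: refcount [3B, align 1] → 29
@29: uid [1B, align 1] → 30
@30: pid [4B, align 2] → 34
size 34, align 2
array of 13: 13 × 34 = 442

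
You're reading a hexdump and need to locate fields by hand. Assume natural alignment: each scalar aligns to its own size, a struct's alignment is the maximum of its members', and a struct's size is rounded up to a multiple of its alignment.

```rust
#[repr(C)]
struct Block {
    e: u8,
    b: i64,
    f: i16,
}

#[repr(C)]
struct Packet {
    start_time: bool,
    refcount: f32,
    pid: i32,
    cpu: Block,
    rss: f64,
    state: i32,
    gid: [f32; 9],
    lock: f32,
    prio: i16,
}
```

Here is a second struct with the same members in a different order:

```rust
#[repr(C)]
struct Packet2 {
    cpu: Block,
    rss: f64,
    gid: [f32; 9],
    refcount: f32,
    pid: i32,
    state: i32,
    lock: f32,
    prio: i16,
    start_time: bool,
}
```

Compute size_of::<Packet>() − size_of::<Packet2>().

8

Block: e at 0 (size 1, align 1) → ends 1; pad 7 to align 8 for b; b at 8 (size 8, align 8) → ends 16; f at 16 (size 2, align 2) → ends 18; tail pad 6 to reach multiple of 8; total 24 bytes, alignment 8
start_time at 0 (size 1, align 1) → ends 1
pad 3 to align 4 for refcount
refcount at 4 (size 4, align 4) → ends 8
pid at 8 (size 4, align 4) → ends 12
pad 4 to align 8 for cpu
cpu at 16 (size 24, align 8) → ends 40
rss at 40 (size 8, align 8) → ends 48
state at 48 (size 4, align 4) → ends 52
gid at 52 (size 36, align 4) → ends 88
lock at 88 (size 4, align 4) → ends 92
prio at 92 (size 2, align 2) → ends 94
tail pad 2 to reach multiple of 8
total 96 bytes, alignment 8
— Packet2 —
cpu at 0 (size 24, align 8) → ends 24
rss at 24 (size 8, align 8) → ends 32
gid at 32 (size 36, align 4) → ends 68
refcount at 68 (size 4, align 4) → ends 72
pid at 72 (size 4, align 4) → ends 76
state at 76 (size 4, align 4) → ends 80
lock at 80 (size 4, align 4) → ends 84
prio at 84 (size 2, align 2) → ends 86
start_time at 86 (size 1, align 1) → ends 87
tail pad 1 to reach multiple of 8
total 88 bytes, alignment 8
96 − 88 = 8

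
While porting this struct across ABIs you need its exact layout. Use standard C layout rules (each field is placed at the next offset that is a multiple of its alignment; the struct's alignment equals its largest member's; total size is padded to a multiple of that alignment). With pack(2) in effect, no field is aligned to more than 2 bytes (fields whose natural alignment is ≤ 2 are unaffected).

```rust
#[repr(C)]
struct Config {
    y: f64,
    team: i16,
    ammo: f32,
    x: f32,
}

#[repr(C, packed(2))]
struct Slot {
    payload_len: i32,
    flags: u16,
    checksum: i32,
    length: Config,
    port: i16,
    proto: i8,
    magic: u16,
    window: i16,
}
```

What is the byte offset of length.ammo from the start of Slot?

Config: y at 0 (size 8, align 8) → ends 8; team at 8 (size 2, align 2) → ends 10; pad 2 to align 4 for ammo; ammo at 12 (size 4, align 4) → ends 16; x at 16 (size 4, align 4) → ends 20; tail pad 4 to reach multiple of 8; total 24 bytes, alignment 8
payload_len at 0 (size 4, align 2) → ends 4
flags at 4 (size 2, align 2) → ends 6
checksum at 6 (size 4, align 2) → ends 10
length at 10 (size 24, align 2) → ends 34
within Config: ammo at 12
10 + 12 = 22

22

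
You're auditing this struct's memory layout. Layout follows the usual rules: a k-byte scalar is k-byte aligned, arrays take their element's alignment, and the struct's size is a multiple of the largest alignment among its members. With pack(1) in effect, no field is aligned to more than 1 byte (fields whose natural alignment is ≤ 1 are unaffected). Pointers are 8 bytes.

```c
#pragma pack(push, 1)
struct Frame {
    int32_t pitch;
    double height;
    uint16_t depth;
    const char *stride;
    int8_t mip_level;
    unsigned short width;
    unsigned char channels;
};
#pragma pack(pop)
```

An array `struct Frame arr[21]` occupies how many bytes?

0..4  pitch  (4B, 1-aligned)
4..12  height  (8B, 1-aligned)
12..14  depth  (2B, 1-aligned)
14..22  stride  (8B, 1-aligned)
22..23  mip_level  (1B, 1-aligned)
23..25  width  (2B, 1-aligned)
25..26  channels  (1B, 1-aligned)
sizeof = 26, alignof = 1
array of 21: 21 × 26 = 546

546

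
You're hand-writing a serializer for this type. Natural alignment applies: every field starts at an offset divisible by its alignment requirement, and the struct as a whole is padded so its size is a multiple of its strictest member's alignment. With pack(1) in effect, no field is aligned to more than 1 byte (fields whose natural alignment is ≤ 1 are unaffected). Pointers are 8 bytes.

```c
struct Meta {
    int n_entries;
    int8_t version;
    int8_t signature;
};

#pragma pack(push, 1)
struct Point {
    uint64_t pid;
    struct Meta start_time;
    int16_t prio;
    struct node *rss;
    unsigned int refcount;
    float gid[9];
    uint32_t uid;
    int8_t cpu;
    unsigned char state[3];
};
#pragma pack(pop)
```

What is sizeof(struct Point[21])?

Meta: @0: n_entries [4B, align 4] → 4; @4: version [1B, align 1] → 5; @5: signature [1B, align 1] → 6; +2 tail pad (align 4); size 8, align 4
@0: pid [8B, align 1] → 8
@8: start_time [8B, align 1] → 16
@16: prio [2B, align 1] → 18
@18: rss [8B, align 1] → 26
@26: refcount [4B, align 1] → 30
@30: gid [36B, align 1] → 66
@66: uid [4B, align 1] → 70
@70: cpu [1B, align 1] → 71
@71: state [3B, align 1] → 74
size 74, align 1
array of 21: 21 × 74 = 1554

1554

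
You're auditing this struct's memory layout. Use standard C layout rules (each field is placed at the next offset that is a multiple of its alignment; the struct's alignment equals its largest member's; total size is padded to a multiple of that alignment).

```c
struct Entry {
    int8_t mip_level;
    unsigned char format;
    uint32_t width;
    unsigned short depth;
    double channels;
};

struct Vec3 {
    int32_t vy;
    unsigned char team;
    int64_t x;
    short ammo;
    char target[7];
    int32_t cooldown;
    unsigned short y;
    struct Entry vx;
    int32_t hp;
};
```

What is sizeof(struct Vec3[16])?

Entry: @0: mip_level [1B, align 1] → 1; @1: format [1B, align 1] → 2; +2 pad (align 4); @4: width [4B, align 4] → 8; @8: depth [2B, align 2] → 10; +6 pad (align 8); @16: channels [8B, align 8] → 24; size 24, align 8
@0: vy [4B, align 4] → 4
@4: team [1B, align 1] → 5
+3 pad (align 8)
@8: x [8B, align 8] → 16
@16: ammo [2B, align 2] → 18
@18: target [7B, align 1] → 25
+3 pad (align 4)
@28: cooldown [4B, align 4] → 32
@32: y [2B, align 2] → 34
+6 pad (align 8)
@40: vx [24B, align 8] → 64
@64: hp [4B, align 4] → 68
+4 tail pad (align 8)
size 72, align 8
array of 16: 16 × 72 = 1152

1152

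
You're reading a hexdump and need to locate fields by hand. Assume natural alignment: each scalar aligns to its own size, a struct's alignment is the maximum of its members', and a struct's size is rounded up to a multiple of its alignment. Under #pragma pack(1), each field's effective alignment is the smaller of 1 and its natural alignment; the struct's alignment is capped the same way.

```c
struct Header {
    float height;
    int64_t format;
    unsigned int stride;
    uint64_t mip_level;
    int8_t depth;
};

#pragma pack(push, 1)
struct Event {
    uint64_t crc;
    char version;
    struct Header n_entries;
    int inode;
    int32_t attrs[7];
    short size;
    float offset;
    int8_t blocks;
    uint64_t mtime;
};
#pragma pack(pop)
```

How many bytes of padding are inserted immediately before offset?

Header: height at 0 (size 4, align 4) → ends 4; pad 4 to align 8 for format; format at 8 (size 8, align 8) → ends 16; stride at 16 (size 4, align 4) → ends 20; pad 4 to align 8 for mip_level; mip_level at 24 (size 8, align 8) → ends 32; depth at 32 (size 1, align 1) → ends 33; tail pad 7 to reach multiple of 8; total 40 bytes, alignment 8
crc at 0 (size 8, align 1) → ends 8
version at 8 (size 1, align 1) → ends 9
n_entries at 9 (size 40, align 1) → ends 49
inode at 49 (size 4, align 1) → ends 53
attrs at 53 (size 28, align 1) → ends 81
size at 81 (size 2, align 1) → ends 83
offset at 83 (size 4, align 1) → ends 87

0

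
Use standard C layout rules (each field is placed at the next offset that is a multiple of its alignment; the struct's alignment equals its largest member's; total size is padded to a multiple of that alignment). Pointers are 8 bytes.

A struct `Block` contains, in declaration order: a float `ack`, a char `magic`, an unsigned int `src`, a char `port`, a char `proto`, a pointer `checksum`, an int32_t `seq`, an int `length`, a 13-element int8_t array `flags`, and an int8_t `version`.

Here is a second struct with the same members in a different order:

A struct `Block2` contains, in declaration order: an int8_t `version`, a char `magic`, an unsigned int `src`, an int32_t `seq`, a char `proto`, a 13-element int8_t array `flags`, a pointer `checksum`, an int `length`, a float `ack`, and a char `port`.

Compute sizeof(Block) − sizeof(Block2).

@0: ack [4B, align 4] → 4
@4: magic [1B, align 1] → 5
+3 pad (align 4)
@8: src [4B, align 4] → 12
@12: port [1B, align 1] → 13
@13: proto [1B, align 1] → 14
+2 pad (align 8)
@16: checksum [8B, align 8] → 24
@24: seq [4B, align 4] → 28
@28: length [4B, align 4] → 32
@32: flags [13B, align 1] → 45
@45: version [1B, align 1] → 46
+2 tail pad (align 8)
size 48, align 8
— Block2 —
@0: version [1B, align 1] → 1
@1: magic [1B, align 1] → 2
+2 pad (align 4)
@4: src [4B, align 4] → 8
@8: seq [4B, align 4] → 12
@12: proto [1B, align 1] → 13
@13: flags [13B, align 1] → 26
+6 pad (align 8)
@32: checksum [8B, align 8] → 40
@40: length [4B, align 4] → 44
@44: ack [4B, align 4] → 48
@48: port [1B, align 1] → 49
+7 tail pad (align 8)
size 56, align 8
48 − 56 = -8

-8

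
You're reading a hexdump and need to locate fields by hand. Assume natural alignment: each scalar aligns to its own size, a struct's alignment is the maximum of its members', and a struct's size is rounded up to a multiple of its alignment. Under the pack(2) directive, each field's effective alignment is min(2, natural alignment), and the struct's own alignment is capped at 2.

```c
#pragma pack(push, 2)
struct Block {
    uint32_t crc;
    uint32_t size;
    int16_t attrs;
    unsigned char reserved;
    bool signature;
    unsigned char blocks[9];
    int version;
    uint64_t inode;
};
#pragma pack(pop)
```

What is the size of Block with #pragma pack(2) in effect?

@0: crc [4B, align 2] → 4
@4: size [4B, align 2] → 8
@8: attrs [2B, align 2] → 10
@10: reserved [1B, align 1] → 11
@11: signature [1B, align 1] → 12
@12: blocks [9B, align 1] → 21
+1 pad (align 2)
@22: version [4B, align 2] → 26
@26: inode [8B, align 2] → 34
size 34, align 2

34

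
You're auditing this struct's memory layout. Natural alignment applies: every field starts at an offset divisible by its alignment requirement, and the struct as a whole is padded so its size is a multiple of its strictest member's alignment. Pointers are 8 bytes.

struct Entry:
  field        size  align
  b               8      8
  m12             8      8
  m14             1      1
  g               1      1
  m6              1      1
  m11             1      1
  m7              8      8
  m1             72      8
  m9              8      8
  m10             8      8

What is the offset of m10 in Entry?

112

0..8  b  (8B, 8-aligned)
8..16  m12  (8B, 8-aligned)
16..17  m14  (1B, 1-aligned)
17..18  g  (1B, 1-aligned)
18..19  m6  (1B, 1-aligned)
19..20  m11  (1B, 1-aligned)
20..24  -- padding (4B)
24..32  m7  (8B, 8-aligned)
32..104  m1  (72B, 8-aligned)
104..112  m9  (8B, 8-aligned)
112..120  m10  (8B, 8-aligned)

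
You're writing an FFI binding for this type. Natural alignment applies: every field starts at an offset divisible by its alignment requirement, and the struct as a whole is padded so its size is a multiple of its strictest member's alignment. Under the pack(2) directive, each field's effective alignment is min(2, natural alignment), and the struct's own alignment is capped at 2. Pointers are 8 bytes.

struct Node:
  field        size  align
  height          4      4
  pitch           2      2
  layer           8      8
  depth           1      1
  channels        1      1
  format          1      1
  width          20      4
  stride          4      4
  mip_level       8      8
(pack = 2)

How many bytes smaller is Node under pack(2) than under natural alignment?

6

natural layout:
  @0: height [4B, align 4] → 4
  @4: pitch [2B, align 2] → 6
  +2 pad (align 8)
  @8: layer [8B, align 8] → 16
  @16: depth [1B, align 1] → 17
  @17: channels [1B, align 1] → 18
  @18: format [1B, align 1] → 19
  +1 pad (align 4)
  @20: width [20B, align 4] → 40
  @40: stride [4B, align 4] → 44
  +4 pad (align 8)
  @48: mip_level [8B, align 8] → 56
  size 56, align 8
packed(2) layout:
  @0: height [4B, align 2] → 4
  @4: pitch [2B, align 2] → 6
  @6: layer [8B, align 2] → 14
  @14: depth [1B, align 1] → 15
  @15: channels [1B, align 1] → 16
  @16: format [1B, align 1] → 17
  +1 pad (align 2)
  @18: width [20B, align 2] → 38
  @38: stride [4B, align 2] → 42
  @42: mip_level [8B, align 2] → 50
  size 50, align 2
56 − 50 = 6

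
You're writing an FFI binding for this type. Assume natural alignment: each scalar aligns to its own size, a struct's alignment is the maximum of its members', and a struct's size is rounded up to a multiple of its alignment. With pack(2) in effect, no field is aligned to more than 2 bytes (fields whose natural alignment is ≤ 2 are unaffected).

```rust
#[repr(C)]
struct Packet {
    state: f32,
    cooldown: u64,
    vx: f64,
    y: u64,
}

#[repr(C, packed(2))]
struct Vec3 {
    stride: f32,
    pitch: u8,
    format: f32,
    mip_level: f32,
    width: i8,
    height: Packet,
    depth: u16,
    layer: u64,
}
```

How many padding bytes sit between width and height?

Packet: @0: state [4B, align 4] → 4; +4 pad (align 8); @8: cooldown [8B, align 8] → 16; @16: vx [8B, align 8] → 24; @24: y [8B, align 8] → 32; size 32, align 8
@0: stride [4B, align 2] → 4
@4: pitch [1B, align 1] → 5
+1 pad (align 2)
@6: format [4B, align 2] → 10
@10: mip_level [4B, align 2] → 14
@14: width [1B, align 1] → 15
+1 pad (align 2)
@16: height [32B, align 2] → 48

1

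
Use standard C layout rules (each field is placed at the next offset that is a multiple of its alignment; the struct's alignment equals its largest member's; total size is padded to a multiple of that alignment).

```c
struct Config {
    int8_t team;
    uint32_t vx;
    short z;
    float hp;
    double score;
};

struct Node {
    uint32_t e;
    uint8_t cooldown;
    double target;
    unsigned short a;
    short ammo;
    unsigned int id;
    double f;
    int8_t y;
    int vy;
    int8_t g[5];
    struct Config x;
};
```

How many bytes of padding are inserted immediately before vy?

3

Config: team at 0 (size 1, align 1) → ends 1; pad 3 to align 4 for vx; vx at 4 (size 4, align 4) → ends 8; z at 8 (size 2, align 2) → ends 10; pad 2 to align 4 for hp; hp at 12 (size 4, align 4) → ends 16; score at 16 (size 8, align 8) → ends 24; total 24 bytes, alignment 8
e at 0 (size 4, align 4) → ends 4
cooldown at 4 (size 1, align 1) → ends 5
pad 3 to align 8 for target
target at 8 (size 8, align 8) → ends 16
a at 16 (size 2, align 2) → ends 18
ammo at 18 (size 2, align 2) → ends 20
id at 20 (size 4, align 4) → ends 24
f at 24 (size 8, align 8) → ends 32
y at 32 (size 1, align 1) → ends 33
pad 3 to align 4 for vy
vy at 36 (size 4, align 4) → ends 40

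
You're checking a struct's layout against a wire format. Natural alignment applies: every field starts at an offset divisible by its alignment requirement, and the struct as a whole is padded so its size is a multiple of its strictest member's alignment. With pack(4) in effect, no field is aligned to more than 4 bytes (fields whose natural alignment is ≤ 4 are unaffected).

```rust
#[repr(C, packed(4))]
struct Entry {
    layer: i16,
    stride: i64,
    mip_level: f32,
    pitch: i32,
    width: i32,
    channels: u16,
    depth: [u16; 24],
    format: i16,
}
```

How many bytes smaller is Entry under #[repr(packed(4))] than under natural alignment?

4

natural layout:
  @0: layer [2B, align 2] → 2
  +6 pad (align 8)
  @8: stride [8B, align 8] → 16
  @16: mip_level [4B, align 4] → 20
  @20: pitch [4B, align 4] → 24
  @24: width [4B, align 4] → 28
  @28: channels [2B, align 2] → 30
  @30: depth [48B, align 2] → 78
  @78: format [2B, align 2] → 80
  size 80, align 8
packed(4) layout:
  @0: layer [2B, align 2] → 2
  +2 pad (align 4)
  @4: stride [8B, align 4] → 12
  @12: mip_level [4B, align 4] → 16
  @16: pitch [4B, align 4] → 20
  @20: width [4B, align 4] → 24
  @24: channels [2B, align 2] → 26
  @26: depth [48B, align 2] → 74
  @74: format [2B, align 2] → 76
  size 76, align 4
80 − 76 = 4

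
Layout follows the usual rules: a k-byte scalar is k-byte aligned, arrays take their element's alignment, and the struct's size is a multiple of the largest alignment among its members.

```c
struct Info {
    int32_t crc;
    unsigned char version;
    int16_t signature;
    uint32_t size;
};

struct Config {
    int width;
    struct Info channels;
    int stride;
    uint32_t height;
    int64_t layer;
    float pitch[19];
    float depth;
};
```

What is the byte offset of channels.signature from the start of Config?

10

Info: 0..4  crc  (4B, 4-aligned); 4..5  version  (1B, 1-aligned); 5..6  -- padding (1B); 6..8  signature  (2B, 2-aligned); 8..12  size  (4B, 4-aligned); sizeof = 12, alignof = 4
0..4  width  (4B, 4-aligned)
4..16  channels  (12B, 4-aligned)
within Info: signature at 6
4 + 6 = 10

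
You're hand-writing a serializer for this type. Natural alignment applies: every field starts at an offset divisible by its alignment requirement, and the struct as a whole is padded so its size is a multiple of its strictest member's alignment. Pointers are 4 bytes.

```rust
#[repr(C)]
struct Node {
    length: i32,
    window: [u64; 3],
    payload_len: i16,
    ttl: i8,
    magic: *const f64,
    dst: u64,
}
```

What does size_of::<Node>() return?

length at 0 (size 4, align 4) → ends 4
pad 4 to align 8 for window
window at 8 (size 24, align 8) → ends 32
payload_len at 32 (size 2, align 2) → ends 34
ttl at 34 (size 1, align 1) → ends 35
pad 1 to align 4 for magic
magic at 36 (size 4, align 4) → ends 40
dst at 40 (size 8, align 8) → ends 48
total 48 bytes, alignment 8

48 bytes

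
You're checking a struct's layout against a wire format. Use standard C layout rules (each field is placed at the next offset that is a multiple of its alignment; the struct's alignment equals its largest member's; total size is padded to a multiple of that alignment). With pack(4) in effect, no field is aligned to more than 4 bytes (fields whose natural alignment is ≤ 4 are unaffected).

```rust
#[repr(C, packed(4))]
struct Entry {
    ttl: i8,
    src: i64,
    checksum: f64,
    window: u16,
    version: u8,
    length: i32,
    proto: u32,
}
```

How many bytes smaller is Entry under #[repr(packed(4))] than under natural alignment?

natural layout:
  @0: ttl [1B, align 1] → 1
  +7 pad (align 8)
  @8: src [8B, align 8] → 16
  @16: checksum [8B, align 8] → 24
  @24: window [2B, align 2] → 26
  @26: version [1B, align 1] → 27
  +1 pad (align 4)
  @28: length [4B, align 4] → 32
  @32: proto [4B, align 4] → 36
  +4 tail pad (align 8)
  size 40, align 8
packed(4) layout:
  @0: ttl [1B, align 1] → 1
  +3 pad (align 4)
  @4: src [8B, align 4] → 12
  @12: checksum [8B, align 4] → 20
  @20: window [2B, align 2] → 22
  @22: version [1B, align 1] → 23
  +1 pad (align 4)
  @24: length [4B, align 4] → 28
  @28: proto [4B, align 4] → 32
  size 32, align 4
40 − 32 = 8

8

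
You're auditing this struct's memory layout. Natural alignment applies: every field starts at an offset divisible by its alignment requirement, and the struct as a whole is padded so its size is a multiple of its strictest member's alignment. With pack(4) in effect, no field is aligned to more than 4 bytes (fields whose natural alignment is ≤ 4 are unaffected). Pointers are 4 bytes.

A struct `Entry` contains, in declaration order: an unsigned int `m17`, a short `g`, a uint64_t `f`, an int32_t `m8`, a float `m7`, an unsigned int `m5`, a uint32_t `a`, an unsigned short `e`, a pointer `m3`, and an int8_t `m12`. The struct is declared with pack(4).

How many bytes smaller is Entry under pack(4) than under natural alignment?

natural layout:
  m17 at 0 (size 4, align 4) → ends 4
  g at 4 (size 2, align 2) → ends 6
  pad 2 to align 8 for f
  f at 8 (size 8, align 8) → ends 16
  m8 at 16 (size 4, align 4) → ends 20
  m7 at 20 (size 4, align 4) → ends 24
  m5 at 24 (size 4, align 4) → ends 28
  a at 28 (size 4, align 4) → ends 32
  e at 32 (size 2, align 2) → ends 34
  pad 2 to align 4 for m3
  m3 at 36 (size 4, align 4) → ends 40
  m12 at 40 (size 1, align 1) → ends 41
  tail pad 7 to reach multiple of 8
  total 48 bytes, alignment 8
packed(4) layout:
  m17 at 0 (size 4, align 4) → ends 4
  g at 4 (size 2, align 2) → ends 6
  pad 2 to align 4 for f
  f at 8 (size 8, align 4) → ends 16
  m8 at 16 (size 4, align 4) → ends 20
  m7 at 20 (size 4, align 4) → ends 24
  m5 at 24 (size 4, align 4) → ends 28
  a at 28 (size 4, align 4) → ends 32
  e at 32 (size 2, align 2) → ends 34
  pad 2 to align 4 for m3
  m3 at 36 (size 4, align 4) → ends 40
  m12 at 40 (size 1, align 1) → ends 41
  tail pad 3 to reach multiple of 4
  total 44 bytes, alignment 4
48 − 44 = 4

4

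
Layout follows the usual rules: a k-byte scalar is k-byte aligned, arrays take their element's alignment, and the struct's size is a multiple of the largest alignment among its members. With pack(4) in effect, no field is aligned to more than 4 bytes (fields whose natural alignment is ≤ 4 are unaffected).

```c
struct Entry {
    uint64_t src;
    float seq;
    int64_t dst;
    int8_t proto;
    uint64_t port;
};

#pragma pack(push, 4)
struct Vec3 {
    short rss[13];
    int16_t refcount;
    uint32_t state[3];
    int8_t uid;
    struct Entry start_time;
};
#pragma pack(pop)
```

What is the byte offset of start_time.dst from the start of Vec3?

60

Entry: @0: src [8B, align 8] → 8; @8: seq [4B, align 4] → 12; +4 pad (align 8); @16: dst [8B, align 8] → 24; @24: proto [1B, align 1] → 25; +7 pad (align 8); @32: port [8B, align 8] → 40; size 40, align 8
@0: rss [26B, align 2] → 26
@26: refcount [2B, align 2] → 28
@28: state [12B, align 4] → 40
@40: uid [1B, align 1] → 41
+3 pad (align 4)
@44: start_time [40B, align 4] → 84
within Entry: dst at 16
44 + 16 = 60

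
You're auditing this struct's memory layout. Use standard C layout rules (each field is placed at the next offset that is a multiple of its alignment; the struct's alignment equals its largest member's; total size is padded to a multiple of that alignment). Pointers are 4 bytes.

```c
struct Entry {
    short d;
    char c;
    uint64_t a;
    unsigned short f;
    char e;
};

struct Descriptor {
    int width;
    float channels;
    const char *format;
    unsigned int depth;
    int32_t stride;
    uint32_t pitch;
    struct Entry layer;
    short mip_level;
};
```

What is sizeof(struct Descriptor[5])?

280

Entry: @0: d [2B, align 2] → 2; @2: c [1B, align 1] → 3; +5 pad (align 8); @8: a [8B, align 8] → 16; @16: f [2B, align 2] → 18; @18: e [1B, align 1] → 19; +5 tail pad (align 8); size 24, align 8
@0: width [4B, align 4] → 4
@4: channels [4B, align 4] → 8
@8: format [4B, align 4] → 12
@12: depth [4B, align 4] → 16
@16: stride [4B, align 4] → 20
@20: pitch [4B, align 4] → 24
@24: layer [24B, align 8] → 48
@48: mip_level [2B, align 2] → 50
+6 tail pad (align 8)
size 56, align 8
array of 5: 5 × 56 = 280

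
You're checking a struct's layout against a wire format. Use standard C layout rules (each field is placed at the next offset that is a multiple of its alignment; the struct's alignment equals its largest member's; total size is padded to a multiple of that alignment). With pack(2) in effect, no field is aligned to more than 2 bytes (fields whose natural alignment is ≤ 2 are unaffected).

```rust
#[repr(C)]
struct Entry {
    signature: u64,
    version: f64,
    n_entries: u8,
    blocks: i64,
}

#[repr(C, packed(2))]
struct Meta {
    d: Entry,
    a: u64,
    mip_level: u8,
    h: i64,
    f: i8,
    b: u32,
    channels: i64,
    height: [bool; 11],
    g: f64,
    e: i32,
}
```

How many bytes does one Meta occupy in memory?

Entry: @0: signature [8B, align 8] → 8; @8: version [8B, align 8] → 16; @16: n_entries [1B, align 1] → 17; +7 pad (align 8); @24: blocks [8B, align 8] → 32; size 32, align 8
@0: d [32B, align 2] → 32
@32: a [8B, align 2] → 40
@40: mip_level [1B, align 1] → 41
+1 pad (align 2)
@42: h [8B, align 2] → 50
@50: f [1B, align 1] → 51
+1 pad (align 2)
@52: b [4B, align 2] → 56
@56: channels [8B, align 2] → 64
@64: height [11B, align 1] → 75
+1 pad (align 2)
@76: g [8B, align 2] → 84
@84: e [4B, align 2] → 88
size 88, align 2

88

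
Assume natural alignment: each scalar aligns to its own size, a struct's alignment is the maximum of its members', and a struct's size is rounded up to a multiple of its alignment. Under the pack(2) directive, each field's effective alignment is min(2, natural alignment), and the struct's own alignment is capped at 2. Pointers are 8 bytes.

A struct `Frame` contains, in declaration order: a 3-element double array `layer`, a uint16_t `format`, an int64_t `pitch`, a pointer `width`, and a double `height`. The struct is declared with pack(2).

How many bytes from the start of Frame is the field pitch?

layer at 0 (size 24, align 2) → ends 24
format at 24 (size 2, align 2) → ends 26
pitch at 26 (size 8, align 2) → ends 34

26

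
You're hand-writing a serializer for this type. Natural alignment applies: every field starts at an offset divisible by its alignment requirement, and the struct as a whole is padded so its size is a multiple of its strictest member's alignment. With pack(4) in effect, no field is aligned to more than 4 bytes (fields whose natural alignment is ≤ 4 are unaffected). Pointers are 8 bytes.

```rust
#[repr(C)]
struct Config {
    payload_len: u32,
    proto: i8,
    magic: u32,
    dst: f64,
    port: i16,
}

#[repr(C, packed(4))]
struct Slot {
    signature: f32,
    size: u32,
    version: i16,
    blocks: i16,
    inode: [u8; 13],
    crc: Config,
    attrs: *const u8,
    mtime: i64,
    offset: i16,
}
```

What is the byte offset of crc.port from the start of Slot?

Config: 0..4  payload_len  (4B, 4-aligned); 4..5  proto  (1B, 1-aligned); 5..8  -- padding (3B); 8..12  magic  (4B, 4-aligned); 12..16  -- padding (4B); 16..24  dst  (8B, 8-aligned); 24..26  port  (2B, 2-aligned); 26..32  -- tail padding (6B); sizeof = 32, alignof = 8
0..4  signature  (4B, 4-aligned)
4..8  size  (4B, 4-aligned)
8..10  version  (2B, 2-aligned)
10..12  blocks  (2B, 2-aligned)
12..25  inode  (13B, 1-aligned)
25..28  -- padding (3B)
28..60  crc  (32B, 4-aligned)
within Config: port at 24
28 + 24 = 52

52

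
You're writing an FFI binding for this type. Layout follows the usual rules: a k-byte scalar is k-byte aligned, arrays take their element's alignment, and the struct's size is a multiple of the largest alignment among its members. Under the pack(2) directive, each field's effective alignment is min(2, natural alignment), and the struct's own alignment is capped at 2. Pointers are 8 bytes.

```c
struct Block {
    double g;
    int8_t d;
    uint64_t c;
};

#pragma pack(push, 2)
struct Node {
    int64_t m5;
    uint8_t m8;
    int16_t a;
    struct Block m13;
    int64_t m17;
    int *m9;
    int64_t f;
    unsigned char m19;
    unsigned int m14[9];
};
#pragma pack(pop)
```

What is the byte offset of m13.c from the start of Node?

28

Block: g at 0 (size 8, align 8) → ends 8; d at 8 (size 1, align 1) → ends 9; pad 7 to align 8 for c; c at 16 (size 8, align 8) → ends 24; total 24 bytes, alignment 8
m5 at 0 (size 8, align 2) → ends 8
m8 at 8 (size 1, align 1) → ends 9
pad 1 to align 2 for a
a at 10 (size 2, align 2) → ends 12
m13 at 12 (size 24, align 2) → ends 36
within Block: c at 16
12 + 16 = 28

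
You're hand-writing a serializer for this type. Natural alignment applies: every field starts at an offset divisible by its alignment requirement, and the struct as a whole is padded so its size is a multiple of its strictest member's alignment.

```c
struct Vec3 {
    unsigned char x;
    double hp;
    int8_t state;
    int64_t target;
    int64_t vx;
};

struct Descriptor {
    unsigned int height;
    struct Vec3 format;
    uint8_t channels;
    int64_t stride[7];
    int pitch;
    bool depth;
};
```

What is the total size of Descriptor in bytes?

120

Vec3: @0: x [1B, align 1] → 1; +7 pad (align 8); @8: hp [8B, align 8] → 16; @16: state [1B, align 1] → 17; +7 pad (align 8); @24: target [8B, align 8] → 32; @32: vx [8B, align 8] → 40; size 40, align 8
@0: height [4B, align 4] → 4
+4 pad (align 8)
@8: format [40B, align 8] → 48
@48: channels [1B, align 1] → 49
+7 pad (align 8)
@56: stride [56B, align 8] → 112
@112: pitch [4B, align 4] → 116
@116: depth [1B, align 1] → 117
+3 tail pad (align 8)
size 120, align 8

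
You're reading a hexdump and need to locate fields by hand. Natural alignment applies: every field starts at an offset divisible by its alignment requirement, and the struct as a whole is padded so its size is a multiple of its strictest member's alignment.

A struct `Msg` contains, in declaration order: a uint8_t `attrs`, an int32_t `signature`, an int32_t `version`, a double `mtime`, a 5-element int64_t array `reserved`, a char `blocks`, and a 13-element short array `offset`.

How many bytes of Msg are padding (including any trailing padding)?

12

@0: attrs [1B, align 1] → 1
+3 pad (align 4)
@4: signature [4B, align 4] → 8
@8: version [4B, align 4] → 12
+4 pad (align 8)
@16: mtime [8B, align 8] → 24
@24: reserved [40B, align 8] → 64
@64: blocks [1B, align 1] → 65
+1 pad (align 2)
@66: offset [26B, align 2] → 92
+4 tail pad (align 8)
size 96, align 8
data bytes 84, size 96 → padding 12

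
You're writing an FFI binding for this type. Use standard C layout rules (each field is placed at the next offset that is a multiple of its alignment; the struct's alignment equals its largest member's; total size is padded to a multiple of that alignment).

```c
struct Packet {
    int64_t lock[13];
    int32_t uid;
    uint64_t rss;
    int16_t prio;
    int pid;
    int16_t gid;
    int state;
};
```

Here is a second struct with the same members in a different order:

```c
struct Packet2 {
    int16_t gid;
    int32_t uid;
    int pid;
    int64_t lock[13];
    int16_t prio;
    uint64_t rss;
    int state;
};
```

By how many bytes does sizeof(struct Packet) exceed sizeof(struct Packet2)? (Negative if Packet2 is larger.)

lock at 0 (size 104, align 8) → ends 104
uid at 104 (size 4, align 4) → ends 108
pad 4 to align 8 for rss
rss at 112 (size 8, align 8) → ends 120
prio at 120 (size 2, align 2) → ends 122
pad 2 to align 4 for pid
pid at 124 (size 4, align 4) → ends 128
gid at 128 (size 2, align 2) → ends 130
pad 2 to align 4 for state
state at 132 (size 4, align 4) → ends 136
total 136 bytes, alignment 8
— Packet2 —
gid at 0 (size 2, align 2) → ends 2
pad 2 to align 4 for uid
uid at 4 (size 4, align 4) → ends 8
pid at 8 (size 4, align 4) → ends 12
pad 4 to align 8 for lock
lock at 16 (size 104, align 8) → ends 120
prio at 120 (size 2, align 2) → ends 122
pad 6 to align 8 for rss
rss at 128 (size 8, align 8) → ends 136
state at 136 (size 4, align 4) → ends 140
tail pad 4 to reach multiple of 8
total 144 bytes, alignment 8
136 − 144 = -8

-8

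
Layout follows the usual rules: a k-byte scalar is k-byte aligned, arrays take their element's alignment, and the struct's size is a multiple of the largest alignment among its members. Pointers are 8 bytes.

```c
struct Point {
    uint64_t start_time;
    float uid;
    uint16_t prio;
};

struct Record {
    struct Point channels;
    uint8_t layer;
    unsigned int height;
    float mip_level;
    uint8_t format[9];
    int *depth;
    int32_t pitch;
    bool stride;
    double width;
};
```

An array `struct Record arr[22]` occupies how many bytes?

1408

Point: @0: start_time [8B, align 8] → 8; @8: uid [4B, align 4] → 12; @12: prio [2B, align 2] → 14; +2 tail pad (align 8); size 16, align 8
@0: channels [16B, align 8] → 16
@16: layer [1B, align 1] → 17
+3 pad (align 4)
@20: height [4B, align 4] → 24
@24: mip_level [4B, align 4] → 28
@28: format [9B, align 1] → 37
+3 pad (align 8)
@40: depth [8B, align 8] → 48
@48: pitch [4B, align 4] → 52
@52: stride [1B, align 1] → 53
+3 pad (align 8)
@56: width [8B, align 8] → 64
size 64, align 8
array of 22: 22 × 64 = 1408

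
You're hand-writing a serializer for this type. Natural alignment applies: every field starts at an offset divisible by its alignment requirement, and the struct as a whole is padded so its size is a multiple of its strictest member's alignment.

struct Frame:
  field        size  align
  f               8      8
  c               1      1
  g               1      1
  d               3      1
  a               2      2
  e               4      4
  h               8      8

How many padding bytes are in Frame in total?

@0: f [8B, align 8] → 8
@8: c [1B, align 1] → 9
@9: g [1B, align 1] → 10
@10: d [3B, align 1] → 13
+1 pad (align 2)
@14: a [2B, align 2] → 16
@16: e [4B, align 4] → 20
+4 pad (align 8)
@24: h [8B, align 8] → 32
size 32, align 8
data bytes 27, size 32 → padding 5

5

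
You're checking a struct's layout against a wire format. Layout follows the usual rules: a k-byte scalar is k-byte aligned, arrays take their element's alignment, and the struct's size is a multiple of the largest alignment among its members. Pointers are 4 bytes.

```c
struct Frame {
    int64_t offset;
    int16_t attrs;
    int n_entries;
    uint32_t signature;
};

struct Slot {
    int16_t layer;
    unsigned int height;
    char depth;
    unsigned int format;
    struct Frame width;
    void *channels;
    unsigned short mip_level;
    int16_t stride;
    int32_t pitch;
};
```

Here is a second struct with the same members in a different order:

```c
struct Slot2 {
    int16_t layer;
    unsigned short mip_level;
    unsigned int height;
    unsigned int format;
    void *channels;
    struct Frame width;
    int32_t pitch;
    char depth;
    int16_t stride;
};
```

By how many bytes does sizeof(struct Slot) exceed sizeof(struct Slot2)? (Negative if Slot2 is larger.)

8

Frame: @0: offset [8B, align 8] → 8; @8: attrs [2B, align 2] → 10; +2 pad (align 4); @12: n_entries [4B, align 4] → 16; @16: signature [4B, align 4] → 20; +4 tail pad (align 8); size 24, align 8
@0: layer [2B, align 2] → 2
+2 pad (align 4)
@4: height [4B, align 4] → 8
@8: depth [1B, align 1] → 9
+3 pad (align 4)
@12: format [4B, align 4] → 16
@16: width [24B, align 8] → 40
@40: channels [4B, align 4] → 44
@44: mip_level [2B, align 2] → 46
@46: stride [2B, align 2] → 48
@48: pitch [4B, align 4] → 52
+4 tail pad (align 8)
size 56, align 8
— Slot2 —
@0: layer [2B, align 2] → 2
@2: mip_level [2B, align 2] → 4
@4: height [4B, align 4] → 8
@8: format [4B, align 4] → 12
@12: channels [4B, align 4] → 16
@16: width [24B, align 8] → 40
@40: pitch [4B, align 4] → 44
@44: depth [1B, align 1] → 45
+1 pad (align 2)
@46: stride [2B, align 2] → 48
size 48, align 8
56 − 48 = 8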